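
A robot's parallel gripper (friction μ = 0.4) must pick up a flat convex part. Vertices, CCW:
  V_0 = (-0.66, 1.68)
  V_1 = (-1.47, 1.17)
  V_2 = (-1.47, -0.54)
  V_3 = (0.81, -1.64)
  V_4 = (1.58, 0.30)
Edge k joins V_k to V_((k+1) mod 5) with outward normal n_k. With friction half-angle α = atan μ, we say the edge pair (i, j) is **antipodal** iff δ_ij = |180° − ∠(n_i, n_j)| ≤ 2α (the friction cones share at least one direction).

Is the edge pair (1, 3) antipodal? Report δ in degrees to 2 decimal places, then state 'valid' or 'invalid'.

α = atan 0.4 = 21.80°;  2α = 43.60°
edge 1: e_1 = (+0.00, -1.71);  n_1 = (-1.0000, -0.0000)
edge 3: e_3 = (+0.77, +1.94);  n_3 = (+0.9295, -0.3689)
∠(n_1, n_3) = 158.35°
δ = |180° − 158.35°| = 21.65°
21.65° ≤ 2α = 43.60°  →  valid

δ = 21.65°, valid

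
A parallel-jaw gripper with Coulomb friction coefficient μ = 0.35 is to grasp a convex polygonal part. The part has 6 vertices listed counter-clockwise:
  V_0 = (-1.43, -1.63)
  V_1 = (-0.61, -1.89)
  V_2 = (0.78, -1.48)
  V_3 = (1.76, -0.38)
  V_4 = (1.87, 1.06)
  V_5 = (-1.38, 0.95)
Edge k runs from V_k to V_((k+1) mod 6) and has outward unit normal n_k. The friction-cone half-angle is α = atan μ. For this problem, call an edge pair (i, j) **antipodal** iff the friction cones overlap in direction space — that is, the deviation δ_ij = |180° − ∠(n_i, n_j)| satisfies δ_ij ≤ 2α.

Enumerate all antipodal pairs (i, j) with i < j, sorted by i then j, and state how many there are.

α = atan 0.35 = 19.29°;  2α = 38.58°
n_0 = (-0.3022, -0.9532)
n_1 = (+0.2829, -0.9591)
n_2 = (+0.7467, -0.6652)
n_3 = (+0.9971, -0.0762)
n_4 = (-0.0338, +0.9994)
n_5 = (-0.9998, +0.0194)
  (0,1): δ = 145.97°  ·
  (0,2): δ = 114.11°  ·
  (0,3): δ = 76.78°  ·
  (0,4): δ = 19.53°  ✓
  (0,5): δ = 106.48°  ·
  (1,2): δ = 148.13°  ·
  (1,3): δ = 110.80°  ·
  (1,4): δ = 14.50°  ✓
  (1,5): δ = 72.46°  ·
  (2,3): δ = 142.67°  ·
  (2,4): δ = 46.36°  ·
  (2,5): δ = 40.59°  ·
  (3,4): δ = 83.69°  ·
  (3,5): δ = 3.26°  ✓
  (4,5): δ = 93.05°  ·
antipodal pairs: 3

count = 3; pairs: (0,4), (1,4), (3,5)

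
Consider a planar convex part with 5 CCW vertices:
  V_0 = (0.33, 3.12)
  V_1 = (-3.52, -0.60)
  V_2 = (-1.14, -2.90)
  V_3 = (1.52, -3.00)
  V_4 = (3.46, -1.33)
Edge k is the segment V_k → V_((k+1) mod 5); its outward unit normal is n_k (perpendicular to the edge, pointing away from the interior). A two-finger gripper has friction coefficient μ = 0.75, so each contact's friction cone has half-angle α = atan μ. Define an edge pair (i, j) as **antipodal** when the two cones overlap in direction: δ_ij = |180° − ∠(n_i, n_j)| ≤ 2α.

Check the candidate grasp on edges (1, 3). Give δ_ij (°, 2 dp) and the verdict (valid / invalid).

δ = 95.26°, invalid

α = atan 0.75 = 36.87°;  2α = 73.74°
edge 1: e_1 = (+2.38, -2.30);  n_1 = (-0.6949, -0.7191)
edge 3: e_3 = (+1.94, +1.67);  n_3 = (+0.6524, -0.7579)
∠(n_1, n_3) = 84.74°
δ = |180° − 84.74°| = 95.26°
95.26° > 2α = 73.74°  →  invalid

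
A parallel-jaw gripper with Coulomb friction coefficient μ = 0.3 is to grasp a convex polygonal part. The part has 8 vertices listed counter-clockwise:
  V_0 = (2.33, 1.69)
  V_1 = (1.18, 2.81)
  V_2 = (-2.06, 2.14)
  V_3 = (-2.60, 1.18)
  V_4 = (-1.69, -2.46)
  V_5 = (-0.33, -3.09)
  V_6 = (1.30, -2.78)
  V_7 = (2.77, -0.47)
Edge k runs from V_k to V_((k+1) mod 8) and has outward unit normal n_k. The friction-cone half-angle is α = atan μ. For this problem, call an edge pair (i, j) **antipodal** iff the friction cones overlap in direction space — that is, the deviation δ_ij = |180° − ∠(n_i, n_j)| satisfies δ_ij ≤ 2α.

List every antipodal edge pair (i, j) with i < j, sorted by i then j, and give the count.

α = atan 0.3 = 16.70°;  2α = 33.40°
n_0 = (+0.6977, +0.7164)
n_1 = (-0.2025, +0.9793)
n_2 = (-0.8716, +0.4903)
n_3 = (-0.9701, -0.2425)
n_4 = (-0.4203, -0.9074)
n_5 = (+0.1868, -0.9824)
n_6 = (+0.8437, -0.5369)
n_7 = (+0.9799, +0.1996)
  (0,1): δ = 124.07°  ·
  (0,2): δ = 75.11°  ·
  (0,3): δ = 31.72°  ✓
  (0,4): δ = 19.39°  ✓
  (0,5): δ = 55.01°  ·
  (0,6): δ = 101.77°  ·
  (0,7): δ = 145.76°  ·
  (1,2): δ = 131.04°  ·
  (1,3): δ = 87.65°  ·
  (1,4): δ = 36.54°  ·
  (1,5): δ = 0.92°  ✓
  (1,6): δ = 45.85°  ·
  (1,7): δ = 89.83°  ·
  (2,3): δ = 136.61°  ·
  (2,4): δ = 85.50°  ·
  (2,5): δ = 49.87°  ·
  (2,6): δ = 3.11°  ✓
  (2,7): δ = 40.87°  ·
  (3,4): δ = 128.89°  ·
  (3,5): δ = 93.27°  ·
  (3,6): δ = 46.51°  ·
  (3,7): δ = 2.52°  ✓
  (4,5): δ = 144.38°  ·
  (4,6): δ = 97.62°  ·
  (4,7): δ = 53.63°  ·
  (5,6): δ = 133.24°  ·
  (5,7): δ = 89.25°  ·
  (6,7): δ = 136.01°  ·
antipodal pairs: 5

count = 5; pairs: (0,3), (0,4), (1,5), (2,6), (3,7)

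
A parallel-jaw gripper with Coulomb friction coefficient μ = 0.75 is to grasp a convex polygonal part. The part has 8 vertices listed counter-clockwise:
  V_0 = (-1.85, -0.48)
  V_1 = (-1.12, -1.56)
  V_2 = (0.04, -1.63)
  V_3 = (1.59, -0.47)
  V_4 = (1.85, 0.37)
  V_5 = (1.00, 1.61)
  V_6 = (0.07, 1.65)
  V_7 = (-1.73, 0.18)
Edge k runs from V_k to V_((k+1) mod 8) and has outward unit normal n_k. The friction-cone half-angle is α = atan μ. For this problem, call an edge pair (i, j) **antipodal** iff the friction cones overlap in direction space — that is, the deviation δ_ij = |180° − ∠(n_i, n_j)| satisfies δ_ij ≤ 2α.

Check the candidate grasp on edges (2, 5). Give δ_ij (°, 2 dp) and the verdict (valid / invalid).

α = atan 0.75 = 36.87°;  2α = 73.74°
edge 2: e_2 = (+1.55, +1.16);  n_2 = (+0.5992, -0.8006)
edge 5: e_5 = (-0.93, +0.04);  n_5 = (+0.0430, +0.9991)
∠(n_2, n_5) = 140.73°
δ = |180° − 140.73°| = 39.27°
39.27° ≤ 2α = 73.74°  →  valid

δ = 39.27°, valid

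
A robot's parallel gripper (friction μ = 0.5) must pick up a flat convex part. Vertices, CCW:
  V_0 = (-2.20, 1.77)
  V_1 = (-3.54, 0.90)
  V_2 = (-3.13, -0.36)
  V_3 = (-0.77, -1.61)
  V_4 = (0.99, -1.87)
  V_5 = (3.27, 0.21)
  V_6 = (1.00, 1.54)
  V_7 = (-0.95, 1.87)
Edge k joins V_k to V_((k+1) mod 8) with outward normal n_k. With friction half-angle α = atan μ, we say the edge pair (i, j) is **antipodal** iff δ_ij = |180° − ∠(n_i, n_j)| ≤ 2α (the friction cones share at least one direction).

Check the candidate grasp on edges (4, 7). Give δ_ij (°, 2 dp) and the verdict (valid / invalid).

α = atan 0.5 = 26.57°;  2α = 53.13°
edge 4: e_4 = (+2.28, +2.08);  n_4 = (+0.6740, -0.7388)
edge 7: e_7 = (-1.25, -0.10);  n_7 = (-0.0797, +0.9968)
∠(n_4, n_7) = 142.20°
δ = |180° − 142.20°| = 37.80°
37.80° ≤ 2α = 53.13°  →  valid

δ = 37.80°, valid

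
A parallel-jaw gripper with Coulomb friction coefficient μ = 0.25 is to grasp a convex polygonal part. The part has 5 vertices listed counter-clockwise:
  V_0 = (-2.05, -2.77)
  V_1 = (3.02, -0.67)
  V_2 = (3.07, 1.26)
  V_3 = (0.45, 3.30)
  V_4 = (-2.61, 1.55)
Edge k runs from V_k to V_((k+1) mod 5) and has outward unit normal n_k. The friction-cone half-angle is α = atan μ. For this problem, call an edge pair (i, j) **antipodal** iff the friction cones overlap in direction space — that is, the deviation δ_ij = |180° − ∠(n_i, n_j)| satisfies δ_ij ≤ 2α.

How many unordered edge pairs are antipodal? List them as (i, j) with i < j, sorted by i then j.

count = 2; pairs: (0,3), (1,4)

α = atan 0.25 = 14.04°;  2α = 28.07°
n_0 = (+0.3827, -0.9239)
n_1 = (+0.9997, -0.0259)
n_2 = (+0.6144, +0.7890)
n_3 = (-0.4964, +0.8681)
n_4 = (-0.9917, -0.1286)
  (0,1): δ = 113.98°  ·
  (0,2): δ = 60.40°  ·
  (0,3): δ = 7.27°  ✓
  (0,4): δ = 74.89°  ·
  (1,2): δ = 126.42°  ·
  (1,3): δ = 58.75°  ·
  (1,4): δ = 8.87°  ✓
  (2,3): δ = 112.33°  ·
  (2,4): δ = 44.71°  ·
  (3,4): δ = 112.38°  ·
antipodal pairs: 2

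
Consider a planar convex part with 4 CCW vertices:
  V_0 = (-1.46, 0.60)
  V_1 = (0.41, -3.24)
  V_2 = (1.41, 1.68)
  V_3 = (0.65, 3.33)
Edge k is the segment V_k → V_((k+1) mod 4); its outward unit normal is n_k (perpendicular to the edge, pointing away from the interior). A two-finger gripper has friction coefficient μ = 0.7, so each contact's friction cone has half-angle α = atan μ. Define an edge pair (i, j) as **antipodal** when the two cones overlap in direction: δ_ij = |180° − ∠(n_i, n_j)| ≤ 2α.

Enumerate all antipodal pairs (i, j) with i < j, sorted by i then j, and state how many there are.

α = atan 0.7 = 34.99°;  2α = 69.98°
n_0 = (-0.8991, -0.4378)
n_1 = (+0.9800, -0.1992)
n_2 = (+0.9083, +0.4184)
n_3 = (-0.7912, +0.6115)
  (0,1): δ = 37.45°  ✓
  (0,2): δ = 1.23°  ✓
  (0,3): δ = 116.33°  ·
  (1,2): δ = 143.78°  ·
  (1,3): δ = 26.21°  ✓
  (2,3): δ = 62.43°  ✓
antipodal pairs: 4

count = 4; pairs: (0,1), (0,2), (1,3), (2,3)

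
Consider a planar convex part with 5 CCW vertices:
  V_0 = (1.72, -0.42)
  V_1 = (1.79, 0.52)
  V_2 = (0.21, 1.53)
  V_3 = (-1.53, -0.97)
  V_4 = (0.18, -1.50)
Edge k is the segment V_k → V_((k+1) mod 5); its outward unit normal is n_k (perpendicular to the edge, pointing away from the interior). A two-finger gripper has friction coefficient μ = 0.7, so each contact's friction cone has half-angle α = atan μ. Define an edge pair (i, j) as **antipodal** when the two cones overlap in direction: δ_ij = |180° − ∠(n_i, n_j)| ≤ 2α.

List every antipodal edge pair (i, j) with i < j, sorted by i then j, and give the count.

α = atan 0.7 = 34.99°;  2α = 69.98°
n_0 = (+0.9972, -0.0743)
n_1 = (+0.5386, +0.8426)
n_2 = (-0.8208, +0.5713)
n_3 = (-0.2960, -0.9552)
n_4 = (+0.5742, -0.8187)
  (0,1): δ = 118.33°  ·
  (0,2): δ = 30.58°  ✓
  (0,3): δ = 77.04°  ·
  (0,4): δ = 129.30°  ·
  (1,2): δ = 92.25°  ·
  (1,3): δ = 15.37°  ✓
  (1,4): δ = 67.63°  ✓
  (2,3): δ = 72.38°  ·
  (2,4): δ = 20.12°  ✓
  (3,4): δ = 127.74°  ·
antipodal pairs: 4

count = 4; pairs: (0,2), (1,3), (1,4), (2,4)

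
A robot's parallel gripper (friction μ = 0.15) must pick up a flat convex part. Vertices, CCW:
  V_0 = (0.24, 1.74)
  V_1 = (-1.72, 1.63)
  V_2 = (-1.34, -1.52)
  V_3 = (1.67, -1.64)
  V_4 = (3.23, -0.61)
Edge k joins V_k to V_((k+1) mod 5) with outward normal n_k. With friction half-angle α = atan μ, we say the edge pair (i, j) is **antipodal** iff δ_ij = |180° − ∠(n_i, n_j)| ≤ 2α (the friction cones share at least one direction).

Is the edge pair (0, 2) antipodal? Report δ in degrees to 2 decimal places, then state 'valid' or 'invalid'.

α = atan 0.15 = 8.53°;  2α = 17.06°
edge 0: e_0 = (-1.96, -0.11);  n_0 = (-0.0560, +0.9984)
edge 2: e_2 = (+3.01, -0.12);  n_2 = (-0.0398, -0.9992)
∠(n_0, n_2) = 174.50°
δ = |180° − 174.50°| = 5.50°
5.50° ≤ 2α = 17.06°  →  valid

δ = 5.50°, valid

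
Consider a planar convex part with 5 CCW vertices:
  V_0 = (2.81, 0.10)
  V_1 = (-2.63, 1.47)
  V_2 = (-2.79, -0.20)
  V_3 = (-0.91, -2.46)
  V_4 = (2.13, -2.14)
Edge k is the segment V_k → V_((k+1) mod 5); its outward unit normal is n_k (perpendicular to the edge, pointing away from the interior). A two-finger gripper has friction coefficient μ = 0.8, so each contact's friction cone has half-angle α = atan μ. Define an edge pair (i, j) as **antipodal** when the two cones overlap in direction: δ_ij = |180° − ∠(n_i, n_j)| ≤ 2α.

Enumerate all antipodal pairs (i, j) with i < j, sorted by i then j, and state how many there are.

count = 4; pairs: (0,2), (0,3), (1,4), (2,4)

α = atan 0.8 = 38.66°;  2α = 77.32°
n_0 = (+0.2442, +0.9697)
n_1 = (-0.9954, +0.0954)
n_2 = (-0.7688, -0.6395)
n_3 = (+0.1047, -0.9945)
n_4 = (+0.9569, -0.2905)
  (0,1): δ = 81.34°  ·
  (0,2): δ = 36.11°  ✓
  (0,3): δ = 20.14°  ✓
  (0,4): δ = 87.25°  ·
  (1,2): δ = 134.77°  ·
  (1,3): δ = 78.52°  ·
  (1,4): δ = 11.41°  ✓
  (2,3): δ = 123.75°  ·
  (2,4): δ = 56.64°  ✓
  (3,4): δ = 112.90°  ·
antipodal pairs: 4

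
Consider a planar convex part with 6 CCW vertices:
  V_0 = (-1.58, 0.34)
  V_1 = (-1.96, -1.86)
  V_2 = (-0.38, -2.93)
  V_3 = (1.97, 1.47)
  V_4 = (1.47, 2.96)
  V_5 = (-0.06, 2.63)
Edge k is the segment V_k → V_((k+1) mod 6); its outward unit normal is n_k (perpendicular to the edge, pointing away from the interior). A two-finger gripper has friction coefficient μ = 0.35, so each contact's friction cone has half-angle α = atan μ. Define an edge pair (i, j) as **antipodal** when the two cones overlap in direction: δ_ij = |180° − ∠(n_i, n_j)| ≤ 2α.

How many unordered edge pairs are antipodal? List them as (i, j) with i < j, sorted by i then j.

α = atan 0.35 = 19.29°;  2α = 38.58°
n_0 = (-0.9854, +0.1702)
n_1 = (-0.5607, -0.8280)
n_2 = (+0.8821, -0.4711)
n_3 = (+0.9480, +0.3181)
n_4 = (-0.2108, +0.9775)
n_5 = (-0.8332, +0.5530)
  (0,1): δ = 114.31°  ·
  (0,2): δ = 18.31°  ✓
  (0,3): δ = 28.35°  ✓
  (0,4): δ = 111.97°  ·
  (0,5): δ = 156.23°  ·
  (1,2): δ = 84.00°  ·
  (1,3): δ = 37.34°  ✓
  (1,4): δ = 46.28°  ·
  (1,5): δ = 90.53°  ·
  (2,3): δ = 133.34°  ·
  (2,4): δ = 49.72°  ·
  (2,5): δ = 5.47°  ✓
  (3,4): δ = 96.38°  ·
  (3,5): δ = 52.12°  ·
  (4,5): δ = 135.75°  ·
antipodal pairs: 4

count = 4; pairs: (0,2), (0,3), (1,3), (2,5)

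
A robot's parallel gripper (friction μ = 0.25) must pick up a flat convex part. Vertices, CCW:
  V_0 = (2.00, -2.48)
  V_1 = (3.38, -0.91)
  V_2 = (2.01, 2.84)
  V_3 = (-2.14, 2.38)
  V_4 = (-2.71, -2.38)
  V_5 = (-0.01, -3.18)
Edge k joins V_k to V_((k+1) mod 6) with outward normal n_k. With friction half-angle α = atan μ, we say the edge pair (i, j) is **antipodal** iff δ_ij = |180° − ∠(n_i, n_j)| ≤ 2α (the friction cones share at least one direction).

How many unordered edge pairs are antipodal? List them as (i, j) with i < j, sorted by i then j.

count = 3; pairs: (1,3), (2,4), (2,5)

α = atan 0.25 = 14.04°;  2α = 28.07°
n_0 = (+0.7511, -0.6602)
n_1 = (+0.9393, +0.3432)
n_2 = (-0.1102, +0.9939)
n_3 = (-0.9929, +0.1189)
n_4 = (-0.2841, -0.9588)
n_5 = (+0.3289, -0.9444)
  (0,1): δ = 118.62°  ·
  (0,2): δ = 42.36°  ·
  (0,3): δ = 34.49°  ·
  (0,4): δ = 114.81°  ·
  (0,5): δ = 150.52°  ·
  (1,2): δ = 103.74°  ·
  (1,3): δ = 26.90°  ✓
  (1,4): δ = 53.43°  ·
  (1,5): δ = 89.13°  ·
  (2,3): δ = 103.15°  ·
  (2,4): δ = 22.83°  ✓
  (2,5): δ = 12.88°  ✓
  (3,4): δ = 99.68°  ·
  (3,5): δ = 63.97°  ·
  (4,5): δ = 144.29°  ·
antipodal pairs: 3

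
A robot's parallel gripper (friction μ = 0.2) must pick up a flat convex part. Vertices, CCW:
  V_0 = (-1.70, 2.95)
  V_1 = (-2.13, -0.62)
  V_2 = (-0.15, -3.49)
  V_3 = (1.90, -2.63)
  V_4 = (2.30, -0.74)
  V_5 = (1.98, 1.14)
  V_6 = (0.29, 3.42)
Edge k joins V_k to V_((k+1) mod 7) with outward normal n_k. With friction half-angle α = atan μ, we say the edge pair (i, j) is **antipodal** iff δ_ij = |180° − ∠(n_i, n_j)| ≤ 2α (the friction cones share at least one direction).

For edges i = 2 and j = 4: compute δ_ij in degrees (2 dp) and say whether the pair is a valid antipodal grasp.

δ = 103.10°, invalid

α = atan 0.2 = 11.31°;  2α = 22.62°
edge 2: e_2 = (+2.05, +0.86);  n_2 = (+0.3869, -0.9221)
edge 4: e_4 = (-0.32, +1.88);  n_4 = (+0.9858, +0.1678)
∠(n_2, n_4) = 76.90°
δ = |180° − 76.90°| = 103.10°
103.10° > 2α = 22.62°  →  invalid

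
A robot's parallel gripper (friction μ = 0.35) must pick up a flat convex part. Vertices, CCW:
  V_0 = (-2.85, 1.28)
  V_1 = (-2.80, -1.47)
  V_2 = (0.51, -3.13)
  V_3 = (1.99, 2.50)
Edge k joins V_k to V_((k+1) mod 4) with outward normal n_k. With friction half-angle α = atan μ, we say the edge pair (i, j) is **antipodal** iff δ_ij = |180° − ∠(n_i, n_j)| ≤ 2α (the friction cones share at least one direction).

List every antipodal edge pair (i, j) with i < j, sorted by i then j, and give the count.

count = 1; pairs: (0,2)

α = atan 0.35 = 19.29°;  2α = 38.58°
n_0 = (-0.9998, -0.0182)
n_1 = (-0.4483, -0.8939)
n_2 = (+0.9671, -0.2542)
n_3 = (-0.2444, +0.9697)
  (0,1): δ = 117.68°  ·
  (0,2): δ = 15.77°  ✓
  (0,3): δ = 103.11°  ·
  (1,2): δ = 78.09°  ·
  (1,3): δ = 40.78°  ·
  (2,3): δ = 61.12°  ·
antipodal pairs: 1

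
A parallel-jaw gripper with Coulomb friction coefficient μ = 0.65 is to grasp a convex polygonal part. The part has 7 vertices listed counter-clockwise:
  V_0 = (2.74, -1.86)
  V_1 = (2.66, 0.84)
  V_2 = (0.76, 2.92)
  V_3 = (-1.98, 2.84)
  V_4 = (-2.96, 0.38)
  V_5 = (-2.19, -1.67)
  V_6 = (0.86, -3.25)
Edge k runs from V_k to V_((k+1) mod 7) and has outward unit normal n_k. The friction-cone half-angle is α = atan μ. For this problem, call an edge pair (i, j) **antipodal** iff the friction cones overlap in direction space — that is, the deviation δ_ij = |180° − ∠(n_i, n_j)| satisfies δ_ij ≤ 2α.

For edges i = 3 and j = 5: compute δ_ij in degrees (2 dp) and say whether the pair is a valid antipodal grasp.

α = atan 0.65 = 33.02°;  2α = 66.05°
edge 3: e_3 = (-0.98, -2.46);  n_3 = (-0.9290, +0.3701)
edge 5: e_5 = (+3.05, -1.58);  n_5 = (-0.4600, -0.8879)
∠(n_3, n_5) = 84.34°
δ = |180° − 84.34°| = 95.66°
95.66° > 2α = 66.05°  →  invalid

δ = 95.66°, invalid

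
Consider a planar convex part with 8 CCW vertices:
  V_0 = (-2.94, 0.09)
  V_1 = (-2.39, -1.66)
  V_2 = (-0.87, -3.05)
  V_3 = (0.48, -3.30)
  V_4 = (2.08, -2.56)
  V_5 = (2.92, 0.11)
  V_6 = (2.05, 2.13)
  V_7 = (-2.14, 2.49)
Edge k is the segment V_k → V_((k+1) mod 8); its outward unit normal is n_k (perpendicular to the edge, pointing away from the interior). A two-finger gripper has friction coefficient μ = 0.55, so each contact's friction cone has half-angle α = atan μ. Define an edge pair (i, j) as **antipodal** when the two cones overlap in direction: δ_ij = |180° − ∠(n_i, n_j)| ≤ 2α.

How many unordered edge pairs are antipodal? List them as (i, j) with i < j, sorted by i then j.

α = atan 0.55 = 28.81°;  2α = 57.62°
n_0 = (-0.9540, -0.2998)
n_1 = (-0.6748, -0.7380)
n_2 = (-0.1821, -0.9833)
n_3 = (+0.4198, -0.9076)
n_4 = (+0.9539, -0.3001)
n_5 = (+0.9184, +0.3956)
n_6 = (+0.0856, +0.9963)
n_7 = (-0.9487, +0.3162)
  (0,1): δ = 149.89°  ·
  (0,2): δ = 117.94°  ·
  (0,3): δ = 82.63°  ·
  (0,4): δ = 34.91°  ✓
  (0,5): δ = 5.85°  ✓
  (0,6): δ = 67.64°  ·
  (0,7): δ = 144.12°  ·
  (1,2): δ = 148.05°  ·
  (1,3): δ = 112.74°  ·
  (1,4): δ = 65.02°  ·
  (1,5): δ = 24.26°  ✓
  (1,6): δ = 37.53°  ✓
  (1,7): δ = 114.01°  ·
  (2,3): δ = 144.69°  ·
  (2,4): δ = 96.97°  ·
  (2,5): δ = 56.21°  ✓
  (2,6): δ = 5.58°  ✓
  (2,7): δ = 82.06°  ·
  (3,4): δ = 132.28°  ·
  (3,5): δ = 91.52°  ·
  (3,6): δ = 29.73°  ✓
  (3,7): δ = 46.74°  ✓
  (4,5): δ = 139.23°  ·
  (4,6): δ = 77.45°  ·
  (4,7): δ = 0.97°  ✓
  (5,6): δ = 118.21°  ·
  (5,7): δ = 41.74°  ✓
  (6,7): δ = 103.52°  ·
antipodal pairs: 10

count = 10; pairs: (0,4), (0,5), (1,5), (1,6), (2,5), (2,6), (3,6), (3,7), (4,7), (5,7)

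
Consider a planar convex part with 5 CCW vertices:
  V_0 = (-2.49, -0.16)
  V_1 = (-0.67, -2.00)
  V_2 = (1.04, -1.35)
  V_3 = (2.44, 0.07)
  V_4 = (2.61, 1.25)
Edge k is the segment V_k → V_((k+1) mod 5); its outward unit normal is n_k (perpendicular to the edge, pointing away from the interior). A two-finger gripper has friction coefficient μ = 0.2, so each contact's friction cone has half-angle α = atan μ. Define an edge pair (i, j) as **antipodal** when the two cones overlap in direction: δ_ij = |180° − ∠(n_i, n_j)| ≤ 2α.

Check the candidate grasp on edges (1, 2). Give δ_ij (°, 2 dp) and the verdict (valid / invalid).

δ = 155.41°, invalid

α = atan 0.2 = 11.31°;  2α = 22.62°
edge 1: e_1 = (+1.71, +0.65);  n_1 = (+0.3553, -0.9347)
edge 2: e_2 = (+1.40, +1.42);  n_2 = (+0.7121, -0.7021)
∠(n_1, n_2) = 24.59°
δ = |180° − 24.59°| = 155.41°
155.41° > 2α = 22.62°  →  invalid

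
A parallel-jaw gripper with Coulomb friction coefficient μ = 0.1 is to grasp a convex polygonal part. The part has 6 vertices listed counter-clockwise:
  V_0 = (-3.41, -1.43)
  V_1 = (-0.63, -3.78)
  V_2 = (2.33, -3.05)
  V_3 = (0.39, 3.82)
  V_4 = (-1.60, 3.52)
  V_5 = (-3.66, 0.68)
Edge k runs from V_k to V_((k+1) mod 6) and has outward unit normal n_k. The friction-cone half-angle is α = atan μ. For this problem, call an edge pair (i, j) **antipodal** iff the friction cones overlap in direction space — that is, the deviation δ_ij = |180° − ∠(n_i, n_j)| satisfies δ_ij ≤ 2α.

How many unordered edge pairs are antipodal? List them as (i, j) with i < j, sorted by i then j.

α = atan 0.1 = 5.71°;  2α = 11.42°
n_0 = (-0.6456, -0.7637)
n_1 = (+0.2394, -0.9709)
n_2 = (+0.9624, +0.2718)
n_3 = (-0.1491, +0.9888)
n_4 = (-0.8095, +0.5872)
n_5 = (-0.9931, -0.1177)
  (0,1): δ = 125.94°  ·
  (0,2): δ = 34.02°  ·
  (0,3): δ = 48.78°  ·
  (0,4): δ = 94.25°  ·
  (0,5): δ = 136.97°  ·
  (1,2): δ = 88.08°  ·
  (1,3): δ = 5.28°  ✓
  (1,4): δ = 40.19°  ·
  (1,5): δ = 82.90°  ·
  (2,3): δ = 97.20°  ·
  (2,4): δ = 51.72°  ·
  (2,5): δ = 9.01°  ✓
  (3,4): δ = 134.53°  ·
  (3,5): δ = 91.82°  ·
  (4,5): δ = 137.29°  ·
antipodal pairs: 2

count = 2; pairs: (1,3), (2,5)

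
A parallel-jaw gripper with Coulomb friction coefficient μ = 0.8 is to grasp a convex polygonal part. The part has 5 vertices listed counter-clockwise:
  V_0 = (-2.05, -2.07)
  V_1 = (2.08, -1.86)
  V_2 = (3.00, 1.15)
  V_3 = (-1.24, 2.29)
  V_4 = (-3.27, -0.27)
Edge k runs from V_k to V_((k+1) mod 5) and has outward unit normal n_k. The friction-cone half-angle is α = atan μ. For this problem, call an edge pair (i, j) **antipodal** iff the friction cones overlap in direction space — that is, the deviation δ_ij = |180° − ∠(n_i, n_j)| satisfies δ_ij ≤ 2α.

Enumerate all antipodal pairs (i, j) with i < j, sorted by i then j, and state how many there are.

count = 5; pairs: (0,2), (0,3), (1,3), (1,4), (2,4)

α = atan 0.8 = 38.66°;  2α = 77.32°
n_0 = (+0.0508, -0.9987)
n_1 = (+0.9563, -0.2923)
n_2 = (+0.2596, +0.9657)
n_3 = (-0.7835, +0.6213)
n_4 = (-0.8278, -0.5611)
  (0,1): δ = 109.91°  ·
  (0,2): δ = 17.96°  ✓
  (0,3): δ = 48.68°  ✓
  (0,4): δ = 121.22°  ·
  (1,2): δ = 88.05°  ·
  (1,3): δ = 21.42°  ✓
  (1,4): δ = 51.12°  ✓
  (2,3): δ = 113.36°  ·
  (2,4): δ = 40.82°  ✓
  (3,4): δ = 107.46°  ·
antipodal pairs: 5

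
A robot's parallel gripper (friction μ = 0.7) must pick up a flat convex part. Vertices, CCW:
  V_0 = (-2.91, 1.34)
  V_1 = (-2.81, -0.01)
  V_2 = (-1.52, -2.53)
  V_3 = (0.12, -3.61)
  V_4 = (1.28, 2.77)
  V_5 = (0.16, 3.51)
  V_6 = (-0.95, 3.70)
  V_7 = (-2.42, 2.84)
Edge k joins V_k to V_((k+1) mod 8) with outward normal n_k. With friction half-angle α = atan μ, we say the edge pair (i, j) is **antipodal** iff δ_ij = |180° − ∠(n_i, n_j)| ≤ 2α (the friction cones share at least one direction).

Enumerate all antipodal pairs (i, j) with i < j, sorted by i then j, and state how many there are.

α = atan 0.7 = 34.99°;  2α = 69.98°
n_0 = (-0.9973, -0.0739)
n_1 = (-0.8901, -0.4557)
n_2 = (-0.5500, -0.8352)
n_3 = (+0.9839, -0.1789)
n_4 = (+0.5513, +0.8343)
n_5 = (+0.1687, +0.9857)
n_6 = (-0.5050, +0.8631)
n_7 = (-0.9506, +0.3105)
  (0,1): δ = 157.13°  ·
  (0,2): δ = 127.60°  ·
  (0,3): δ = 14.54°  ✓
  (0,4): δ = 52.31°  ✓
  (0,5): δ = 76.05°  ·
  (0,6): δ = 116.09°  ·
  (0,7): δ = 157.67°  ·
  (1,2): δ = 150.47°  ·
  (1,3): δ = 37.41°  ✓
  (1,4): δ = 29.44°  ✓
  (1,5): δ = 53.18°  ✓
  (1,6): δ = 93.22°  ·
  (1,7): δ = 134.80°  ·
  (2,3): δ = 66.94°  ✓
  (2,4): δ = 0.09°  ✓
  (2,5): δ = 23.65°  ✓
  (2,6): δ = 63.70°  ✓
  (2,7): δ = 105.28°  ·
  (3,4): δ = 113.15°  ·
  (3,5): δ = 89.41°  ·
  (3,6): δ = 49.37°  ✓
  (3,7): δ = 7.79°  ✓
  (4,5): δ = 156.26°  ·
  (4,6): δ = 116.22°  ·
  (4,7): δ = 74.64°  ·
  (5,6): δ = 139.96°  ·
  (5,7): δ = 98.38°  ·
  (6,7): δ = 138.42°  ·
antipodal pairs: 11

count = 11; pairs: (0,3), (0,4), (1,3), (1,4), (1,5), (2,3), (2,4), (2,5), (2,6), (3,6), (3,7)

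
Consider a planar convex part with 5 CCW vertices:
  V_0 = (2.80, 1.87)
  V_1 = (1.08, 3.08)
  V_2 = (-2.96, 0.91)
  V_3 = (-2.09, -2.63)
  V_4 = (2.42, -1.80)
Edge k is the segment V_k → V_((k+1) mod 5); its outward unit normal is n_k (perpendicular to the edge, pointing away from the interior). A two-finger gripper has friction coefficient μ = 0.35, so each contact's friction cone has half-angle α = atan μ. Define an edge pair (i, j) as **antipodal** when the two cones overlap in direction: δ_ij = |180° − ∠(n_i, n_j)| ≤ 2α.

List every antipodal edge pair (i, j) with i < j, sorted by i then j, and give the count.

count = 2; pairs: (1,3), (2,4)

α = atan 0.35 = 19.29°;  2α = 38.58°
n_0 = (+0.5754, +0.8179)
n_1 = (-0.4732, +0.8810)
n_2 = (-0.9711, -0.2387)
n_3 = (+0.1810, -0.9835)
n_4 = (+0.9947, -0.1030)
  (0,1): δ = 116.63°  ·
  (0,2): δ = 41.07°  ·
  (0,3): δ = 45.55°  ·
  (0,4): δ = 119.21°  ·
  (1,2): δ = 104.43°  ·
  (1,3): δ = 17.81°  ✓
  (1,4): δ = 55.85°  ·
  (2,3): δ = 93.38°  ·
  (2,4): δ = 19.72°  ✓
  (3,4): δ = 106.34°  ·
antipodal pairs: 2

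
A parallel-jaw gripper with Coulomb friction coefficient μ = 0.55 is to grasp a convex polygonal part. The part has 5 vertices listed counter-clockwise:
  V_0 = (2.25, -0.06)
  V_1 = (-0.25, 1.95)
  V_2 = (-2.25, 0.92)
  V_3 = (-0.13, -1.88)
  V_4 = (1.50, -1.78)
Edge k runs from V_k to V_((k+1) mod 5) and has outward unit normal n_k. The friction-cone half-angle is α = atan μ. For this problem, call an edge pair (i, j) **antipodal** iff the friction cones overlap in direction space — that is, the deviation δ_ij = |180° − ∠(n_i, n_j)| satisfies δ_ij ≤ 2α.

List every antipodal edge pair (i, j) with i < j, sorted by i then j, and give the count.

α = atan 0.55 = 28.81°;  2α = 57.62°
n_0 = (+0.6266, +0.7793)
n_1 = (-0.4579, +0.8890)
n_2 = (-0.7973, -0.6036)
n_3 = (+0.0612, -0.9981)
n_4 = (+0.9166, -0.3997)
  (0,1): δ = 113.95°  ·
  (0,2): δ = 14.07°  ✓
  (0,3): δ = 42.31°  ✓
  (0,4): δ = 105.24°  ·
  (1,2): δ = 80.12°  ·
  (1,3): δ = 23.74°  ✓
  (1,4): δ = 39.19°  ✓
  (2,3): δ = 123.62°  ·
  (2,4): δ = 60.69°  ·
  (3,4): δ = 117.07°  ·
antipodal pairs: 4

count = 4; pairs: (0,2), (0,3), (1,3), (1,4)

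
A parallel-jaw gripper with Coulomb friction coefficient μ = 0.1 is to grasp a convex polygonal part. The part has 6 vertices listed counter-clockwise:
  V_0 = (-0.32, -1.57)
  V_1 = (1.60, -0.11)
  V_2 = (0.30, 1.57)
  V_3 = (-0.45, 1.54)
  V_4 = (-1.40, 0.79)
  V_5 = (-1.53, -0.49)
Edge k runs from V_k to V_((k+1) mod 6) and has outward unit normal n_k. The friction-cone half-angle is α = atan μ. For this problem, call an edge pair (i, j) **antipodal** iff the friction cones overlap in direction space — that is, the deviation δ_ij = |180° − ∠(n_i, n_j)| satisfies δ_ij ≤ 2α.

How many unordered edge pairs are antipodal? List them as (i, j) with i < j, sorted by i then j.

α = atan 0.1 = 5.71°;  2α = 11.42°
n_0 = (+0.6053, -0.7960)
n_1 = (+0.7909, +0.6120)
n_2 = (-0.0400, +0.9992)
n_3 = (-0.6196, +0.7849)
n_4 = (-0.9949, +0.1010)
n_5 = (-0.6659, -0.7460)
  (0,1): δ = 89.52°  ·
  (0,2): δ = 34.96°  ·
  (0,3): δ = 1.04°  ✓
  (0,4): δ = 46.95°  ·
  (0,5): δ = 101.00°  ·
  (1,2): δ = 125.44°  ·
  (1,3): δ = 89.44°  ·
  (1,4): δ = 43.53°  ·
  (1,5): δ = 10.52°  ✓
  (2,3): δ = 144.00°  ·
  (2,4): δ = 98.09°  ·
  (2,5): δ = 44.04°  ·
  (3,4): δ = 134.09°  ·
  (3,5): δ = 80.04°  ·
  (4,5): δ = 125.95°  ·
antipodal pairs: 2

count = 2; pairs: (0,3), (1,5)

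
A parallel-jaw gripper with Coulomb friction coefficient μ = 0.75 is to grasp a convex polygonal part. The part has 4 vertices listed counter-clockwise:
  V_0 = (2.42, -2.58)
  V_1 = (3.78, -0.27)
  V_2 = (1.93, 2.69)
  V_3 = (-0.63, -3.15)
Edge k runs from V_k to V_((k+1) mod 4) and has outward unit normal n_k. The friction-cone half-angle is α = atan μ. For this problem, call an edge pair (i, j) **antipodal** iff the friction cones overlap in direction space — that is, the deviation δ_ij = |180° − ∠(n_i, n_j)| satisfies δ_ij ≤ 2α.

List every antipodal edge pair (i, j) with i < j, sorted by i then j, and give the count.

count = 4; pairs: (0,2), (1,2), (1,3), (2,3)

α = atan 0.75 = 36.87°;  2α = 73.74°
n_0 = (+0.8617, -0.5073)
n_1 = (+0.8480, +0.5300)
n_2 = (-0.9159, +0.4015)
n_3 = (+0.1837, -0.9830)
  (0,1): δ = 117.51°  ·
  (0,2): δ = 6.82°  ✓
  (0,3): δ = 131.07°  ·
  (1,2): δ = 55.68°  ✓
  (1,3): δ = 68.58°  ✓
  (2,3): δ = 55.74°  ✓
antipodal pairs: 4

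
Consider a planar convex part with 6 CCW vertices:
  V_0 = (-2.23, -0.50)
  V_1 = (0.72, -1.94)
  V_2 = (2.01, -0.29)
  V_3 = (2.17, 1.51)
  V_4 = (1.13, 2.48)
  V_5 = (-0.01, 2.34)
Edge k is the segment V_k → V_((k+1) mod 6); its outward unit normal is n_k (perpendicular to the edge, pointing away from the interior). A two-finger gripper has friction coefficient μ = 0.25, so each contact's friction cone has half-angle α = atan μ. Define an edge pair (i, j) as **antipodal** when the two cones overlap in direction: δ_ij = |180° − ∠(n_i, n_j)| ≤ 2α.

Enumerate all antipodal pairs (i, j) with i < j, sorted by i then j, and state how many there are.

α = atan 0.25 = 14.04°;  2α = 28.07°
n_0 = (-0.4387, -0.8987)
n_1 = (+0.7878, -0.6159)
n_2 = (+0.9961, -0.0885)
n_3 = (+0.6821, +0.7313)
n_4 = (-0.1219, +0.9925)
n_5 = (-0.7879, +0.6159)
  (0,1): δ = 102.00°  ·
  (0,2): δ = 69.06°  ·
  (0,3): δ = 16.99°  ✓
  (0,4): δ = 33.02°  ·
  (0,5): δ = 78.00°  ·
  (1,2): δ = 147.06°  ·
  (1,3): δ = 94.99°  ·
  (1,4): δ = 44.98°  ·
  (1,5): δ = 0.00°  ✓
  (2,3): δ = 127.93°  ·
  (2,4): δ = 77.92°  ·
  (2,5): δ = 32.93°  ·
  (3,4): δ = 129.99°  ·
  (3,5): δ = 85.01°  ·
  (4,5): δ = 135.02°  ·
antipodal pairs: 2

count = 2; pairs: (0,3), (1,5)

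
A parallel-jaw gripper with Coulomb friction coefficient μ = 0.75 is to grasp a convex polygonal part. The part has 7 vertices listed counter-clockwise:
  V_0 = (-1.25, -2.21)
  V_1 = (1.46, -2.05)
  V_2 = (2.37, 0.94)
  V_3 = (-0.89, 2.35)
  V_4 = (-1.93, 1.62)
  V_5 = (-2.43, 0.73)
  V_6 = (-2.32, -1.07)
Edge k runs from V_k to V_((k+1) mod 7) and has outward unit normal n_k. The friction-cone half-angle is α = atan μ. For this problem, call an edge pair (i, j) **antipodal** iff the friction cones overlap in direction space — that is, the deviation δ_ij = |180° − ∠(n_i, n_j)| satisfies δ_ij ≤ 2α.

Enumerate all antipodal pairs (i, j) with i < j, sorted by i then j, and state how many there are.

count = 9; pairs: (0,2), (0,3), (0,4), (1,3), (1,4), (1,5), (1,6), (2,5), (2,6)

α = atan 0.75 = 36.87°;  2α = 73.74°
n_0 = (+0.0589, -0.9983)
n_1 = (+0.9567, -0.2912)
n_2 = (+0.3970, +0.9178)
n_3 = (-0.5745, +0.8185)
n_4 = (-0.8718, +0.4898)
n_5 = (-0.9981, -0.0610)
n_6 = (-0.7291, -0.6844)
  (0,1): δ = 110.31°  ·
  (0,2): δ = 26.77°  ✓
  (0,3): δ = 31.69°  ✓
  (0,4): δ = 57.29°  ✓
  (0,5): δ = 90.12°  ·
  (0,6): δ = 129.81°  ·
  (1,2): δ = 96.46°  ·
  (1,3): δ = 38.01°  ✓
  (1,4): δ = 12.40°  ✓
  (1,5): δ = 20.42°  ✓
  (1,6): δ = 60.11°  ✓
  (2,3): δ = 121.54°  ·
  (2,4): δ = 95.94°  ·
  (2,5): δ = 63.11°  ✓
  (2,6): δ = 23.42°  ✓
  (3,4): δ = 154.39°  ·
  (3,5): δ = 121.57°  ·
  (3,6): δ = 81.88°  ·
  (4,5): δ = 147.18°  ·
  (4,6): δ = 107.49°  ·
  (5,6): δ = 140.31°  ·
antipodal pairs: 9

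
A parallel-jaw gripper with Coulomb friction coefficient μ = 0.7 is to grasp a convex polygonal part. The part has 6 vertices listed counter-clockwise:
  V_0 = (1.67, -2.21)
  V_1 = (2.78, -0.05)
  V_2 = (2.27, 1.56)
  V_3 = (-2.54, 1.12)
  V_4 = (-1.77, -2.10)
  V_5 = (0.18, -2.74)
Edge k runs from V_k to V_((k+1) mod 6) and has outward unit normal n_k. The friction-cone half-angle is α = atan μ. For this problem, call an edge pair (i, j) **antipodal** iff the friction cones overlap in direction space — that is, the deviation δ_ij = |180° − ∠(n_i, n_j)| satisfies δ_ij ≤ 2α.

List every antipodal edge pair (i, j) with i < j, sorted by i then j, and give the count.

α = atan 0.7 = 34.99°;  2α = 69.98°
n_0 = (+0.8894, -0.4571)
n_1 = (+0.9533, +0.3020)
n_2 = (-0.0911, +0.9958)
n_3 = (-0.9726, -0.2326)
n_4 = (-0.3118, -0.9501)
n_5 = (+0.3351, -0.9422)
  (0,1): δ = 135.23°  ·
  (0,2): δ = 57.58°  ✓
  (0,3): δ = 40.65°  ✓
  (0,4): δ = 99.03°  ·
  (0,5): δ = 136.78°  ·
  (1,2): δ = 102.35°  ·
  (1,3): δ = 4.13°  ✓
  (1,4): δ = 54.25°  ✓
  (1,5): δ = 92.00°  ·
  (2,3): δ = 81.78°  ·
  (2,4): δ = 23.40°  ✓
  (2,5): δ = 14.35°  ✓
  (3,4): δ = 121.62°  ·
  (3,5): δ = 83.87°  ·
  (4,5): δ = 142.25°  ·
antipodal pairs: 6

count = 6; pairs: (0,2), (0,3), (1,3), (1,4), (2,4), (2,5)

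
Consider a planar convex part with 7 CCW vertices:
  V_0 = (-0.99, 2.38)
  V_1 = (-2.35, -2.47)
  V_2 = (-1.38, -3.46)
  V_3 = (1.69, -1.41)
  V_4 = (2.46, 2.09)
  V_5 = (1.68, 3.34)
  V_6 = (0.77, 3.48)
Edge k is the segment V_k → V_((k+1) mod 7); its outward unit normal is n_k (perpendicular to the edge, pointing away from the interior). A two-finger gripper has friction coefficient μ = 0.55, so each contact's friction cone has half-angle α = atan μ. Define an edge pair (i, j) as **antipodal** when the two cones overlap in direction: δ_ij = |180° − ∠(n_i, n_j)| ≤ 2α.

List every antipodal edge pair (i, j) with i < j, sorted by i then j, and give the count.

α = atan 0.55 = 28.81°;  2α = 57.62°
n_0 = (-0.9629, +0.2700)
n_1 = (-0.7143, -0.6999)
n_2 = (+0.5553, -0.8316)
n_3 = (+0.9766, -0.2149)
n_4 = (+0.8484, +0.5294)
n_5 = (+0.1521, +0.9884)
n_6 = (-0.5300, +0.8480)
  (0,1): δ = 119.92°  ·
  (0,2): δ = 40.60°  ✓
  (0,3): δ = 3.26°  ✓
  (0,4): δ = 47.63°  ✓
  (0,5): δ = 96.92°  ·
  (0,6): δ = 137.67°  ·
  (1,2): δ = 100.68°  ·
  (1,3): δ = 56.82°  ✓
  (1,4): δ = 12.45°  ✓
  (1,5): δ = 36.84°  ✓
  (1,6): δ = 77.59°  ·
  (2,3): δ = 136.14°  ·
  (2,4): δ = 91.77°  ·
  (2,5): δ = 42.48°  ✓
  (2,6): δ = 1.73°  ✓
  (3,4): δ = 135.63°  ·
  (3,5): δ = 86.34°  ·
  (3,6): δ = 45.59°  ✓
  (4,5): δ = 130.71°  ·
  (4,6): δ = 89.96°  ·
  (5,6): δ = 139.25°  ·
antipodal pairs: 9

count = 9; pairs: (0,2), (0,3), (0,4), (1,3), (1,4), (1,5), (2,5), (2,6), (3,6)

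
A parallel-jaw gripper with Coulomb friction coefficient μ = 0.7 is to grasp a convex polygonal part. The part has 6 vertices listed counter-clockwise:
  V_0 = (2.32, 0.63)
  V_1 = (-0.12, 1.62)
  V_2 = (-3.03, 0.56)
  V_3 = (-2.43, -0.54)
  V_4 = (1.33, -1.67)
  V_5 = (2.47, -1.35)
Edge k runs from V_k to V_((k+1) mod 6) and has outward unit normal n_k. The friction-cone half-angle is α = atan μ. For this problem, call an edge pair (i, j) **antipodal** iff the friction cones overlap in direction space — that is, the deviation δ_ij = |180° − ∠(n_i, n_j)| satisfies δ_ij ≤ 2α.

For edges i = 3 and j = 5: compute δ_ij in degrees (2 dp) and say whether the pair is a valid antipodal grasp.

δ = 68.94°, valid

α = atan 0.7 = 34.99°;  2α = 69.98°
edge 3: e_3 = (+3.76, -1.13);  n_3 = (-0.2878, -0.9577)
edge 5: e_5 = (-0.15, +1.98);  n_5 = (+0.9971, +0.0755)
∠(n_3, n_5) = 111.06°
δ = |180° − 111.06°| = 68.94°
68.94° ≤ 2α = 69.98°  →  valid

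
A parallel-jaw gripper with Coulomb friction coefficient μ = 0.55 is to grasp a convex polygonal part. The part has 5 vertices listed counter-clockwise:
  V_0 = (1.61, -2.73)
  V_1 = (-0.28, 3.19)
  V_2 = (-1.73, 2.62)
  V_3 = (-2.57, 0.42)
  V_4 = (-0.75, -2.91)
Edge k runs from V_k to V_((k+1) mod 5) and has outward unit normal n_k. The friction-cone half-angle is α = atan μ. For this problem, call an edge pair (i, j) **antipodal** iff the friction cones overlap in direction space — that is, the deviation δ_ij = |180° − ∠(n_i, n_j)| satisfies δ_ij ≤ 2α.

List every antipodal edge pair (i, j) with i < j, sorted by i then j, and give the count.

count = 3; pairs: (0,2), (0,3), (1,4)

α = atan 0.55 = 28.81°;  2α = 57.62°
n_0 = (+0.9526, +0.3041)
n_1 = (-0.3659, +0.9307)
n_2 = (-0.9342, +0.3567)
n_3 = (-0.8775, -0.4796)
n_4 = (+0.0761, -0.9971)
  (0,1): δ = 86.25°  ·
  (0,2): δ = 38.60°  ✓
  (0,3): δ = 10.95°  ✓
  (0,4): δ = 76.66°  ·
  (1,2): δ = 132.36°  ·
  (1,3): δ = 82.80°  ·
  (1,4): δ = 17.10°  ✓
  (2,3): δ = 130.44°  ·
  (2,4): δ = 64.74°  ·
  (3,4): δ = 114.30°  ·
antipodal pairs: 3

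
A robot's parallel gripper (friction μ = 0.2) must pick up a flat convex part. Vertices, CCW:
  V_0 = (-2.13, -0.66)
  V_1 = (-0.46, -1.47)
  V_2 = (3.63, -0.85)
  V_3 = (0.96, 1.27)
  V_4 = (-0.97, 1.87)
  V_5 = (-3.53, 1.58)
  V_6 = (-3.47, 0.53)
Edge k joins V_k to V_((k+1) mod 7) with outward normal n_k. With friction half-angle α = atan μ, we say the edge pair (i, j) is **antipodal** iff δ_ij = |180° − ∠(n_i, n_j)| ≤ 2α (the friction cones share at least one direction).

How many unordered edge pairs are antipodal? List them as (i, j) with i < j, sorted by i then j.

α = atan 0.2 = 11.31°;  2α = 22.62°
n_0 = (-0.4364, -0.8998)
n_1 = (+0.1499, -0.9887)
n_2 = (+0.6218, +0.7832)
n_3 = (+0.2969, +0.9549)
n_4 = (-0.1126, +0.9936)
n_5 = (-0.9984, -0.0570)
n_6 = (-0.6640, -0.7477)
  (0,1): δ = 145.51°  ·
  (0,2): δ = 12.58°  ✓
  (0,3): δ = 8.61°  ✓
  (0,4): δ = 32.34°  ·
  (0,5): δ = 119.15°  ·
  (0,6): δ = 164.27°  ·
  (1,2): δ = 47.07°  ·
  (1,3): δ = 25.89°  ·
  (1,4): δ = 2.16°  ✓
  (1,5): δ = 84.65°  ·
  (1,6): δ = 129.77°  ·
  (2,3): δ = 158.82°  ·
  (2,4): δ = 135.09°  ·
  (2,5): δ = 48.28°  ·
  (2,6): δ = 3.16°  ✓
  (3,4): δ = 156.27°  ·
  (3,5): δ = 69.46°  ·
  (3,6): δ = 24.34°  ·
  (4,5): δ = 93.19°  ·
  (4,6): δ = 48.07°  ·
  (5,6): δ = 134.88°  ·
antipodal pairs: 4

count = 4; pairs: (0,2), (0,3), (1,4), (2,6)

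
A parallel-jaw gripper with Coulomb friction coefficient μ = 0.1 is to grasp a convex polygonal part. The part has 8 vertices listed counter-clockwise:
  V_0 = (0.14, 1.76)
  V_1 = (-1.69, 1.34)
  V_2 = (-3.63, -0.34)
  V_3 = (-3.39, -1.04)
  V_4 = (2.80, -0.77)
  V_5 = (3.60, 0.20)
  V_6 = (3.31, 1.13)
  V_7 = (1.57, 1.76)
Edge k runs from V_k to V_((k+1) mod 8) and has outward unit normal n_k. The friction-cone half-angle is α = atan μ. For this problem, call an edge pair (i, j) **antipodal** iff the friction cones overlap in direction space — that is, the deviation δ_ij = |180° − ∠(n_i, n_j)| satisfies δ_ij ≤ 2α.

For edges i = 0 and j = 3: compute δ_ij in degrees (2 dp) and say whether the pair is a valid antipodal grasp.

δ = 10.43°, valid

α = atan 0.1 = 5.71°;  2α = 11.42°
edge 0: e_0 = (-1.83, -0.42);  n_0 = (-0.2237, +0.9747)
edge 3: e_3 = (+6.19, +0.27);  n_3 = (+0.0436, -0.9991)
∠(n_0, n_3) = 169.57°
δ = |180° − 169.57°| = 10.43°
10.43° ≤ 2α = 11.42°  →  valid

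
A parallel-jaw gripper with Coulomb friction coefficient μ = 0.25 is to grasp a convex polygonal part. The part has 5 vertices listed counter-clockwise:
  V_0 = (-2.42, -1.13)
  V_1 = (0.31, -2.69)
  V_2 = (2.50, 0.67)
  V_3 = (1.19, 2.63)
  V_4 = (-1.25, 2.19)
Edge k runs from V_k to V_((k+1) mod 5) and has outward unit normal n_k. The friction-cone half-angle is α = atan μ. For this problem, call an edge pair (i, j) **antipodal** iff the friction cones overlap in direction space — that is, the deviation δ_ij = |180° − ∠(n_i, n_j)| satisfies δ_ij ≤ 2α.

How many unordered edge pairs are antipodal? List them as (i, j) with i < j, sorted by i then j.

α = atan 0.25 = 14.04°;  2α = 28.07°
n_0 = (-0.4961, -0.8682)
n_1 = (+0.8378, -0.5460)
n_2 = (+0.8314, +0.5557)
n_3 = (-0.1775, +0.9841)
n_4 = (-0.9431, +0.3324)
  (0,1): δ = 93.35°  ·
  (0,2): δ = 26.50°  ✓
  (0,3): δ = 39.97°  ·
  (0,4): δ = 100.33°  ·
  (1,2): δ = 113.15°  ·
  (1,3): δ = 46.68°  ·
  (1,4): δ = 13.68°  ✓
  (2,3): δ = 113.54°  ·
  (2,4): δ = 53.17°  ·
  (3,4): δ = 119.64°  ·
antipodal pairs: 2

count = 2; pairs: (0,2), (1,4)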